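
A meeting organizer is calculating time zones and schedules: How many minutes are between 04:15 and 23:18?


Start time: 04:15 = 255 minutes from midnight
End time: 23:18 = 1398 minutes from midnight
Difference: 1398 - 255 = 1143 minutes
That is 19 hours and 3 minutes

1143


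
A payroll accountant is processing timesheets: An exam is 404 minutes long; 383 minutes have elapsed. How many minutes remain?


Total budget: 404 minutes
Time used: 383 minutes
Remaining: 404 - 383 = 21 minutes
Percent used: 94.8%
Percent remaining: 5.2%

21


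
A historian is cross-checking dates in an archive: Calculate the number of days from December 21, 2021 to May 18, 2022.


Start date: 2021-12-21
End date: 2022-05-18
Dec 2021: +11 days
Jan 2022: +31 days
Feb 2022: +28 days
... (3 more months)
Total: 148 days

148


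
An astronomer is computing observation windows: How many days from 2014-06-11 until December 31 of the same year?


Start: June 11, 2014
End: December 31, 2014
Days left in June: 19
July: 31
August: 31
September: 30
October: 31
... plus remaining months
Sum of remaining months: 184
Total: 19 + 184 = 203

203


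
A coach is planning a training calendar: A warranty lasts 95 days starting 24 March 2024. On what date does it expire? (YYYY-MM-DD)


Start: 2024-03-24
Adding 95 days
Days remaining in March: 7
After March: 88 days still to add
April 2024: 30 days, 58 remaining
May 2024: 31 days, 27 remaining
June 2024 has 30 days, need 27
Result: 2024-06-27

2024-06-27


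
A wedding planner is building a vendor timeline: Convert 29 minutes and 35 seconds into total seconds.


Minutes: 29
Seconds: 35
Convert minutes to seconds: 29 x 60 = 1740
Add remaining seconds: 1740 + 35 = 1775

1775


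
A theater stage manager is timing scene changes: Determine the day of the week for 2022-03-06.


Date: 2022-03-06
January 1, 2022 is a Saturday
Day of year: 65
Offset from Jan 1: 64 days
64 mod 7 = 1
Result: Sunday

Sunday


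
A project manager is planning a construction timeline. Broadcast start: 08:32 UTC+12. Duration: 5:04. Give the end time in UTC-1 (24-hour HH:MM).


Start: 08:32 in UTC+12
Step 1 - add duration:
  minutes: 32 + 4 = 36
  hours: 8 + 5 + 0 = 13
  end in UTC+12: 13:36
Step 2 - convert UTC+12 -> UTC-1:
  offset difference: -1 - (12) = -13 hours
  13 + (-13) = 0 -> mod 24 = 0
Result: 00:36 in UTC-1

00:36


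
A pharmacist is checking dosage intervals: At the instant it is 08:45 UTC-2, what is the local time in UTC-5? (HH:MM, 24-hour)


Local time: 08:45 at UTC-2 (offset -2h)
Target zone: UTC-5 (offset -5h)
Difference: -5 - (-2) = -3 hours
Calculation: 8 + (-3) = 5
Result: 05:45

05:45


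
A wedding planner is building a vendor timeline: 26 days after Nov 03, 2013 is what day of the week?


Start: 2013-11-03 (Sunday)
Step 1 - find target date: add 26 days
  2013-11-03 + 26 days = 2013-11-29
Step 2 - day of week:
  26 mod 7 = 5
  Sunday + 5 days -> Friday
Result: Friday (2013-11-29)

Friday


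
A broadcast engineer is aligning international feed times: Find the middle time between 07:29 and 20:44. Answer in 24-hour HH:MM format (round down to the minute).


Start time: 07:29 = 449 minutes from midnight
End time: 20:44 = 1244 minutes from midnight
Sum: 449 + 1244 = 1693
Midpoint: 1693 / 2 = 846 minutes
Convert: 846 / 60 = 14 hours, 6 minutes
Result: 14:06

14:06


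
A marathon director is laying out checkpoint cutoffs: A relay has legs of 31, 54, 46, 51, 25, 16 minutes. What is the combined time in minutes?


Durations: 31, 54, 46, 51, 25, 16
Running sum: 31
+ 54 = 85
+ 46 = 131
+ 51 = 182
+ 25 = 207
+ 16 = 223
Total duration: 223 minutes
That is 3 hours and 43 minutes

223


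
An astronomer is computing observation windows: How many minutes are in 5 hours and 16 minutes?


Hours: 5
Minutes: 16
Convert hours to minutes: 5 x 60 = 300
Add remaining minutes: 300 + 16 = 316

316


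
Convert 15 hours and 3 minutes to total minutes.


Hours: 15
Extra minutes: 3
Minutes per hour: 60
Hours to minutes: 15 x 60 = 900
Total: 900 + 3 = 903

903


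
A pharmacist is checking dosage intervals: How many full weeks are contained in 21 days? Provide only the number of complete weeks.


Total days: 21
Days per week: 7
Division: 21 / 7 = 3 remainder 0
Complete weeks: 3
Remaining days: 0

3


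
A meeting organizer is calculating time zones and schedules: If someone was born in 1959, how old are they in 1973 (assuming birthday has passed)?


Birth year: 1959
Current year: 1973
Age = current year - birth year
Age = 1973 - 1959 = 14

14


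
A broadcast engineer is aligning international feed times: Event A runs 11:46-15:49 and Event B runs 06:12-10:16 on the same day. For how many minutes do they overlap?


Interval A: [706, 949] minutes from midnight
Interval B: [372, 616] minutes from midnight
Overlap start = max(706, 372) = 706
Overlap end = min(949, 616) = 616
End <= start, so the intervals do not overlap: 0 minutes

0


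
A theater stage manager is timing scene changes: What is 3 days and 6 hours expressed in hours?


Days: 3
Extra hours: 6
Hours per day: 24
Days to hours: 3 x 24 = 72
Total: 72 + 6 = 78

78


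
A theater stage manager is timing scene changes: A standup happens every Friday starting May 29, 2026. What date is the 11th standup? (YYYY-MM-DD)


First occurrence: 2026-05-29 (occurrence 1)
Each occurrence is 7 days after the previous.
Occurrence 11 is 10 weeks after the first.
10 weeks = 70 days
2026-05-29 + 70 days = 2026-08-07

2026-08-07


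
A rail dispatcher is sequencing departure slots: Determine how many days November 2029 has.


Month: November
Year: 2029
November is a 30-day month
Total: 30 days

30


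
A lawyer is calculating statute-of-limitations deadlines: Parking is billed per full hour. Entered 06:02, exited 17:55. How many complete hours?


Start: 06:02
End: 17:55
Hour difference: 17 - 6 = 11 hours
Minute difference: 55 - 2 = 53 minutes
Total minutes: 713
Complete hours: 713 / 60 = 11 (remainder 53)

11


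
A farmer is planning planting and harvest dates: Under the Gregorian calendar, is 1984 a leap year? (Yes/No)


Year: 1984
Divisible by 4? 1984 / 4 = 496.0 -> Yes
Divisible by 100? 1984 / 100 = 19.84 -> No
Divisible by 4 but not 100, so it IS a leap year

Yes


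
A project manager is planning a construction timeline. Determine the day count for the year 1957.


Year: 1957
Check leap year rules:
Divisible by 4? No
1957 is not a leap year
Days: 365

365


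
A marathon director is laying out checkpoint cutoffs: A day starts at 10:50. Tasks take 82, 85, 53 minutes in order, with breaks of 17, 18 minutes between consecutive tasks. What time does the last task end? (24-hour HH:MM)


Start: 10:50 = 650 min from midnight
  after task 1 (82 min): 12:12
  after break (17 min): 12:29
  after task 2 (85 min): 13:54
  after break (18 min): 14:12
  after task 3 (53 min): 15:05
Total elapsed: 255 minutes
End time: 15:05

15:05


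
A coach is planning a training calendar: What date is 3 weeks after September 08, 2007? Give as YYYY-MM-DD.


Start: 2007-09-08
Weeks to add: 3
Convert to days: 3 x 7 = 21 days
Add 21 days to 2007-09-08
Result: 2007-09-29

2007-09-29


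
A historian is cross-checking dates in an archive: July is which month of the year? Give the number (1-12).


Calendar month order:
6. June
7. July <--
8. August
July is month number 7

7


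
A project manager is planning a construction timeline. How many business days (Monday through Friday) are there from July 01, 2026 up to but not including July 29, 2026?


Start: 2026-07-01 (Wednesday)
End (exclusive): 2026-07-29 (Wednesday)
Total calendar days: 28
Full weeks: 28 // 7 = 4 -> 20 weekdays
Remaining 0 days starting on Wednesday:
Total business days: 20 + 0 = 20

20


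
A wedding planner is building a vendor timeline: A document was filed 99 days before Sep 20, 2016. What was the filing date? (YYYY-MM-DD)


Start: 2016-09-20
Subtracting 99 days
Days already passed in September: 20
After going back through September: 79 more days to subtract
August 2016: 31 days, 48 remaining
July 2016: 31 days, 17 remaining
June 2016 has 30 days, need 17
Result: 2016-06-13

2016-06-13


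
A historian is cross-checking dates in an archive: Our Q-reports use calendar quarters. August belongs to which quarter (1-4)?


Month: August (month 8)
Q1: January-March (months 1-3)
Q2: April-June (months 4-6)
Q3: July-September (months 7-9)
Q4: October-December (months 10-12)
Month 8 falls in Q3

3


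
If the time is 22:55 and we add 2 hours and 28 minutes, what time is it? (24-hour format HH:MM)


Start time: 22:55
Adding: 2 hours 28 minutes
Minutes: 55 + 28 = 83
Minute overflow: 83 >= 60, so carry 1 hour, minutes = 23
Hours: 22 + 2 + 1 = 25
Hour wraparound: 25 mod 24 = 1
Result: 01:23

01:23


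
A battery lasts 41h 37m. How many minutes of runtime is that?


Hours: 41
Extra minutes: 37
Minutes per hour: 60
Hours to minutes: 41 x 60 = 2460
Total: 2460 + 37 = 2497

2497


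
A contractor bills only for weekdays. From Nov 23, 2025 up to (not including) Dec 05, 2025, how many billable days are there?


Start: 2025-11-23 (Sunday)
End (exclusive): 2025-12-05 (Friday)
Total calendar days: 12
Full weeks: 12 // 7 = 1 -> 5 weekdays
Remaining 5 days starting on Sunday:
  Sun(-), Mon(w), Tue(w), Wed(w), Thu(w) -> 4 weekdays
Total business days: 5 + 4 = 9

9


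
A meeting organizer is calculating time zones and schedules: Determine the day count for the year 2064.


Year: 2064
Check leap year rules:
Divisible by 4? Yes
Divisible by 100? No
2064 is a leap year
Days: 366

366


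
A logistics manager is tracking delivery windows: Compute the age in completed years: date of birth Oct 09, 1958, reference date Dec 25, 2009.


Birth: 1958-10-09
Reference: 2009-12-25
Year difference: 2009 - 1958 = 51
Has birthday (10-09) occurred by 12-25? Yes
Age in full years: 51

51


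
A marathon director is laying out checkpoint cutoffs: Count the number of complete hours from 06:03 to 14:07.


Start: 06:03
End: 14:07
Hour difference: 14 - 6 = 8 hours
Minute difference: 7 - 3 = 4 minutes
Total minutes: 484
Complete hours: 484 / 60 = 8 (remainder 4)

8


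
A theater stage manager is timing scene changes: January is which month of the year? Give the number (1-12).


Calendar month order:
1. January <--
2. February
January is month number 1

1


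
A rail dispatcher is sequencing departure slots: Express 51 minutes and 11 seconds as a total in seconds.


Minutes: 51
Seconds: 11
Convert minutes to seconds: 51 x 60 = 3060
Add remaining seconds: 3060 + 11 = 3071

3071


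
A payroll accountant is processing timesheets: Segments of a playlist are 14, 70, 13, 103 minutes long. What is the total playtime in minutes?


Durations: 14, 70, 13, 103
Running sum: 14
+ 70 = 84
+ 13 = 97
+ 103 = 200
Total duration: 200 minutes
That is 3 hours and 20 minutes

200


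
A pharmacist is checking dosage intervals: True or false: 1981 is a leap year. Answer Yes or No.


Year: 1981
Divisible by 4? 1981 / 4 = 495.25 -> No
Not divisible by 4, so NOT a leap year

No


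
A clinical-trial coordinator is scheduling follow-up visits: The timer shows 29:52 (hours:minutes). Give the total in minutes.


Hours: 29
Minutes: 52
Convert hours to minutes: 29 x 60 = 1740
Add remaining minutes: 1740 + 52 = 1792

1792


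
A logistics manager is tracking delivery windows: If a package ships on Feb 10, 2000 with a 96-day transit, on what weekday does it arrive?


Start: 2000-02-10 (Thursday)
Step 1 - find target date: add 96 days
  2000-02-10 + 96 days = 2000-05-16
Step 2 - day of week:
  96 mod 7 = 5
  Thursday + 5 days -> Tuesday
Result: Tuesday (2000-05-16)

Tuesday


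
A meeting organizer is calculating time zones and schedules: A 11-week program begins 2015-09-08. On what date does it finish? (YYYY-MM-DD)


Start: 2015-09-08
Weeks to add: 11
Convert to days: 11 x 7 = 77 days
Add 77 days to 2015-09-08
Result: 2015-11-24

2015-11-24


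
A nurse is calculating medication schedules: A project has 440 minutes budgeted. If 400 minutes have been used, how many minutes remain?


Total budget: 440 minutes
Time used: 400 minutes
Remaining: 440 - 400 = 40 minutes
Percent used: 90.9%
Percent remaining: 9.1%

40


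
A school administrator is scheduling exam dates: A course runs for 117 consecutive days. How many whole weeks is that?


Total days: 117
Days per week: 7
Division: 117 / 7 = 16 remainder 5
Complete weeks: 16
Remaining days: 5

16


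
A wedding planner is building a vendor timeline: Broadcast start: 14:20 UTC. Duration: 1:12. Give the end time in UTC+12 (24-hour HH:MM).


Start: 14:20 in UTC
Step 1 - add duration:
  minutes: 20 + 12 = 32
  hours: 14 + 1 + 0 = 15
  end in UTC: 15:32
Step 2 - convert UTC -> UTC+12:
  offset difference: 12 - (0) = 12 hours
  15 + (12) = 27 -> mod 24 = 3
Result: 03:32 in UTC+12

03:32


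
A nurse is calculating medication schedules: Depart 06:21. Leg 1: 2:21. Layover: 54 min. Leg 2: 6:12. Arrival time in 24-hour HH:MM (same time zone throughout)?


Depart: 06:21
Leg 1: +141 min -> 08:42
Layover: +54 min -> 09:36
Leg 2: +372 min -> 15:48
Total travel: 567 minutes = 9h 27m
Arrival: 15:48

15:48


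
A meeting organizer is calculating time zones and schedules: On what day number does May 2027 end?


Month: May
Year: 2027
May is a 31-day month
Total: 31 days

31


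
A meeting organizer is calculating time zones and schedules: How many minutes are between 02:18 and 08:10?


Start time: 02:18 = 138 minutes from midnight
End time: 08:10 = 490 minutes from midnight
Difference: 490 - 138 = 352 minutes
That is 5 hours and 52 minutes

352


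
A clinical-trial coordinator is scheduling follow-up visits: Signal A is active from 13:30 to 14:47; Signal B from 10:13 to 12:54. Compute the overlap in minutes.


Interval A: [810, 887] minutes from midnight
Interval B: [613, 774] minutes from midnight
Overlap start = max(810, 613) = 810
Overlap end = min(887, 774) = 774
End <= start, so the intervals do not overlap: 0 minutes

0


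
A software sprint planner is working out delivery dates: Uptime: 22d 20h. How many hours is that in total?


Days: 22
Extra hours: 20
Hours per day: 24
Days to hours: 22 x 24 = 528
Total: 528 + 20 = 548

548


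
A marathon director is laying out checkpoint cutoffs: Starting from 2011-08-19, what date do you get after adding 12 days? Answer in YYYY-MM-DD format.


Start: 2011-08-19
Adding 12 days
Days remaining in August: 12
Result: 2011-08-31

2011-08-31


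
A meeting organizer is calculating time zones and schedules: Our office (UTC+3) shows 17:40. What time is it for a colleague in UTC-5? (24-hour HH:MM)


Local time: 17:40 at UTC+3 (offset 3h)
Target zone: UTC-5 (offset -5h)
Difference: -5 - (3) = -8 hours
Calculation: 17 + (-8) = 9
Result: 09:40

09:40


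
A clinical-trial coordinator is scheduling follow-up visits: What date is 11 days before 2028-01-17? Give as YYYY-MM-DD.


Start: 2028-01-17
Subtracting 11 days
Days already passed in January: 17
Result: 2028-01-06

2028-01-06


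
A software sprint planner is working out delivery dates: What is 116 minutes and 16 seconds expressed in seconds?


Minutes: 116
Extra seconds: 16
Seconds per minute: 60
Minutes to seconds: 116 x 60 = 6960
Total: 6960 + 16 = 6976

6976


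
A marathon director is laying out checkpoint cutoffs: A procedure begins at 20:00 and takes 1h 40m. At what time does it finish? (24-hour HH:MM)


Start time: 20:00
Adding: 1 hours 40 minutes
Minutes: 0 + 40 = 40
Hours: 20 + 1 + 0 = 21
Result: 21:40

21:40


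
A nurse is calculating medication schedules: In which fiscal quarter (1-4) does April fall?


Month: April (month 4)
Q1: January-March (months 1-3)
Q2: April-June (months 4-6)
Q3: July-September (months 7-9)
Q4: October-December (months 10-12)
Month 4 falls in Q2

2


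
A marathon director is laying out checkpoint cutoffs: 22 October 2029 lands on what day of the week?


Date: 2029-10-22
January 1, 2029 is a Monday
Day of year: 295
Offset from Jan 1: 294 days
294 mod 7 = 0
Result: Monday

Monday


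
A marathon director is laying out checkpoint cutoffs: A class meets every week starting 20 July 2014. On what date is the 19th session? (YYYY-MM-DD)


First occurrence: 2014-07-20 (occurrence 1)
Each occurrence is 7 days after the previous.
Occurrence 19 is 18 weeks after the first.
18 weeks = 126 days
2014-07-20 + 126 days = 2014-11-23

2014-11-23


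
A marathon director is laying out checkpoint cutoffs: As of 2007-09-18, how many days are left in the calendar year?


Start: September 18, 2007
End: December 31, 2007
Days left in September: 12
October: 31
November: 30
December: 31
Sum of remaining months: 92
Total: 12 + 92 = 104

104


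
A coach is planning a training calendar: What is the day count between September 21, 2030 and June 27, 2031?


Start date: 2030-09-21
End date: 2031-06-27
Sep 2030: +10 days
Oct 2030: +31 days
Nov 2030: +30 days
... (7 more months)
Total: 279 days

279


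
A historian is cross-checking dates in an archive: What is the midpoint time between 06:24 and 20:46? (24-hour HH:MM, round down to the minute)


Start time: 06:24 = 384 minutes from midnight
End time: 20:46 = 1246 minutes from midnight
Sum: 384 + 1246 = 1630
Midpoint: 1630 / 2 = 815 minutes
Convert: 815 / 60 = 13 hours, 35 minutes
Result: 13:35

13:35


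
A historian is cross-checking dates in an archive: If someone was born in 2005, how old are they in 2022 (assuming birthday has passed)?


Birth year: 2005
Current year: 2022
Age = current year - birth year
Age = 2022 - 2005 = 17

17


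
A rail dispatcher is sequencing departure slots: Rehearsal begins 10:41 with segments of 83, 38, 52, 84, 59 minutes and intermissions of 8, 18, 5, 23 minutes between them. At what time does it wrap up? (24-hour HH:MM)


Start: 10:41 = 641 min from midnight
  after task 1 (83 min): 12:04
  after break (8 min): 12:12
  after task 2 (38 min): 12:50
  after break (18 min): 13:08
  after task 3 (52 min): 14:00
  after break (5 min): 14:05
  after task 4 (84 min): 15:29
  after break (23 min): 15:52
  after task 5 (59 min): 16:51
Total elapsed: 370 minutes
End time: 16:51

16:51


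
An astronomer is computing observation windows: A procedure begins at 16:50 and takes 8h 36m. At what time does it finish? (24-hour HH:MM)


Start time: 16:50
Adding: 8 hours 36 minutes
Minutes: 50 + 36 = 86
Minute overflow: 86 >= 60, so carry 1 hour, minutes = 26
Hours: 16 + 8 + 1 = 25
Hour wraparound: 25 mod 24 = 1
Result: 01:26

01:26


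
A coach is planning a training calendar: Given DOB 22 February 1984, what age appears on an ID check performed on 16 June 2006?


Birth: 1984-02-22
Reference: 2006-06-16
Year difference: 2006 - 1984 = 22
Has birthday (02-22) occurred by 06-16? Yes
Age in full years: 22

22


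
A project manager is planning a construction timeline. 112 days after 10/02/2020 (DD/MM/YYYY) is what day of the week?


Start: 2020-02-10 (Monday)
Step 1 - find target date: add 112 days
  2020-02-10 + 112 days = 2020-06-01
Step 2 - day of week:
  112 mod 7 = 0
  Monday + 0 days -> Monday
Result: Monday (2020-06-01)

Monday


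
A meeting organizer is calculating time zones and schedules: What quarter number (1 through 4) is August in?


Month: August (month 8)
Q1: January-March (months 1-3)
Q2: April-June (months 4-6)
Q3: July-September (months 7-9)
Q4: October-December (months 10-12)
Month 8 falls in Q3

3


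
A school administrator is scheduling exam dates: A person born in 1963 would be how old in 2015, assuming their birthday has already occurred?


Birth year: 1963
Current year: 2015
Age = current year - birth year
Age = 2015 - 1963 = 52

52


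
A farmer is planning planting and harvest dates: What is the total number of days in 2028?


Year: 2028
Check leap year rules:
Divisible by 4? Yes
Divisible by 100? No
2028 is a leap year
Days: 366

366


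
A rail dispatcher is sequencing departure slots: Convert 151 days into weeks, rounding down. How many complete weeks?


Total days: 151
Days per week: 7
Division: 151 / 7 = 21 remainder 4
Complete weeks: 21
Remaining days: 4

21


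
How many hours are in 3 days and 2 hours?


Days: 3
Extra hours: 2
Hours per day: 24
Days to hours: 3 x 24 = 72
Total: 72 + 2 = 74

74


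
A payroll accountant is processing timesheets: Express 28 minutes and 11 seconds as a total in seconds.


Minutes: 28
Seconds: 11
Convert minutes to seconds: 28 x 60 = 1680
Add remaining seconds: 1680 + 11 = 1691

1691


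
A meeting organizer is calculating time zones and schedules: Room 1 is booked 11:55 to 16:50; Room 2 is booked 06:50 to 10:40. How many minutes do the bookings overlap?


Interval A: [715, 1010] minutes from midnight
Interval B: [410, 640] minutes from midnight
Overlap start = max(715, 410) = 715
Overlap end = min(1010, 640) = 640
End <= start, so the intervals do not overlap: 0 minutes

0


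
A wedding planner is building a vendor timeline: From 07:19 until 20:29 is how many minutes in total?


Start time: 07:19 = 439 minutes from midnight
End time: 20:29 = 1229 minutes from midnight
Difference: 1229 - 439 = 790 minutes
That is 13 hours and 10 minutes

790


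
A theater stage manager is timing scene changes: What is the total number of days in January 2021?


Month: January
Year: 2021
January is a 31-day month
Total: 31 days

31


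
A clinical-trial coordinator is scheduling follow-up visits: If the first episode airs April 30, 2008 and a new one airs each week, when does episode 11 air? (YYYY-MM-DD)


First occurrence: 2008-04-30 (occurrence 1)
Each occurrence is 7 days after the previous.
Occurrence 11 is 10 weeks after the first.
10 weeks = 70 days
2008-04-30 + 70 days = 2008-07-09

2008-07-09


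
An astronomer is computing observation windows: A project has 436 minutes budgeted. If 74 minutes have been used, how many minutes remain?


Total budget: 436 minutes
Time used: 74 minutes
Remaining: 436 - 74 = 362 minutes
Percent used: 17.0%
Percent remaining: 83.0%

362


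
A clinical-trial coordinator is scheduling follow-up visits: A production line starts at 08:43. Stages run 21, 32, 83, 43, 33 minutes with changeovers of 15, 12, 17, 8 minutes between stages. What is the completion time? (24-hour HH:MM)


Start: 08:43 = 523 min from midnight
  after task 1 (21 min): 09:04
  after break (15 min): 09:19
  after task 2 (32 min): 09:51
  after break (12 min): 10:03
  after task 3 (83 min): 11:26
  after break (17 min): 11:43
  after task 4 (43 min): 12:26
  after break (8 min): 12:34
  after task 5 (33 min): 13:07
Total elapsed: 264 minutes
End time: 13:07

13:07


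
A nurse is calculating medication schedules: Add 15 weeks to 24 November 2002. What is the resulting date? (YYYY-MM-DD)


Start: 2002-11-24
Weeks to add: 15
Convert to days: 15 x 7 = 105 days
Add 105 days to 2002-11-24
Result: 2003-03-09

2003-03-09


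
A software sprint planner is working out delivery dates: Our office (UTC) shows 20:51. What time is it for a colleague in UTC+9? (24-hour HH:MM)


Local time: 20:51 at UTC (offset 0h)
Target zone: UTC+9 (offset 9h)
Difference: 9 - (0) = 9 hours
Calculation: 20 + (9) = 29
Wraparound: (29) mod 24 = 5
Result: 05:51

05:51


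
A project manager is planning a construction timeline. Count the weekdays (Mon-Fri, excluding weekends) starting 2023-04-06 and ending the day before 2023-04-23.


Start: 2023-04-06 (Thursday)
End (exclusive): 2023-04-23 (Sunday)
Total calendar days: 17
Full weeks: 17 // 7 = 2 -> 10 weekdays
Remaining 3 days starting on Thursday:
  Thu(w), Fri(w), Sat(-) -> 2 weekdays
Total business days: 10 + 2 = 12

12


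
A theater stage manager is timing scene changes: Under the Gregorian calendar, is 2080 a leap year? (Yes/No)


Year: 2080
Divisible by 4? 2080 / 4 = 520.0 -> Yes
Divisible by 100? 2080 / 100 = 20.8 -> No
Divisible by 4 but not 100, so it IS a leap year

Yes


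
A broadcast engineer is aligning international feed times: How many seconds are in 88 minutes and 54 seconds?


Minutes: 88
Extra seconds: 54
Seconds per minute: 60
Minutes to seconds: 88 x 60 = 5280
Total: 5280 + 54 = 5334

5334


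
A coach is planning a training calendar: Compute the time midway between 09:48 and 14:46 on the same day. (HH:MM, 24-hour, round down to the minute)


Start time: 09:48 = 588 minutes from midnight
End time: 14:46 = 886 minutes from midnight
Sum: 588 + 886 = 1474
Midpoint: 1474 / 2 = 737 minutes
Convert: 737 / 60 = 12 hours, 17 minutes
Result: 12:17

12:17


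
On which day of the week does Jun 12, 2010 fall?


Date: 2010-06-12
January 1, 2010 is a Friday
Day of year: 163
Offset from Jan 1: 162 days
162 mod 7 = 1
Result: Saturday

Saturday


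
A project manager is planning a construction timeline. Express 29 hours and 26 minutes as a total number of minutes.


Hours: 29
Extra minutes: 26
Minutes per hour: 60
Hours to minutes: 29 x 60 = 1740
Total: 1740 + 26 = 1766

1766


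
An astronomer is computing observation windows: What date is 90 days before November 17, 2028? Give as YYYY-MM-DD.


Start: 2028-11-17
Subtracting 90 days
Days already passed in November: 17
After going back through November: 73 more days to subtract
October 2028: 31 days, 42 remaining
September 2028: 30 days, 12 remaining
August 2028 has 31 days, need 12
Result: 2028-08-19

2028-08-19


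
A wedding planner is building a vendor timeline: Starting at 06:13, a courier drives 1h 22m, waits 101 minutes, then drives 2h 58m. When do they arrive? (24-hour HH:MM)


Depart: 06:13
Leg 1: +82 min -> 07:35
Layover: +101 min -> 09:16
Leg 2: +178 min -> 12:14
Total travel: 361 minutes = 6h 1m
Arrival: 12:14

12:14


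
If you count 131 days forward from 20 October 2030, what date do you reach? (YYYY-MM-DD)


Start: 2030-10-20
Adding 131 days
Days remaining in October: 11
After October: 120 days still to add
November 2030: 30 days, 90 remaining
December 2030: 31 days, 59 remaining
January 2031: 31 days, 28 remaining
February 2031 has 28 days, need 28
Result: 2031-02-28

2031-02-28


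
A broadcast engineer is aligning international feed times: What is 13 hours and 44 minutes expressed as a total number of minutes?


Hours: 13
Minutes: 44
Convert hours to minutes: 13 x 60 = 780
Add remaining minutes: 780 + 44 = 824

824


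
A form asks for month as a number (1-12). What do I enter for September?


Calendar month order:
8. August
9. September <--
10. October
September is month number 9

9


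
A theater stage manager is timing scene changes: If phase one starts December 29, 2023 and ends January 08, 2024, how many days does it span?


Start date: 2023-12-29
End date: 2024-01-08
Dec 2023: +3 days
Jan 2024: +7 days
Total: 10 days

10


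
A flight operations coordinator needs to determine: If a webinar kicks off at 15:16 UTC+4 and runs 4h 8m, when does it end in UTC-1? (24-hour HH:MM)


Start: 15:16 in UTC+4
Step 1 - add duration:
  minutes: 16 + 8 = 24
  hours: 15 + 4 + 0 = 19
  end in UTC+4: 19:24
Step 2 - convert UTC+4 -> UTC-1:
  offset difference: -1 - (4) = -5 hours
  19 + (-5) = 14 -> mod 24 = 14
Result: 14:24 in UTC-1

14:24


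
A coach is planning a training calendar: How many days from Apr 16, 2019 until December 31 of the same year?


Start: April 16, 2019
End: December 31, 2019
Days left in April: 14
May: 31
June: 30
July: 31
August: 31
... plus remaining months
Sum of remaining months: 245
Total: 14 + 245 = 259

259


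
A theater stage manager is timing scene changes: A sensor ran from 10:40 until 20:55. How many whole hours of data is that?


Start: 10:40
End: 20:55
Hour difference: 20 - 10 = 10 hours
Minute difference: 55 - 40 = 15 minutes
Total minutes: 615
Complete hours: 615 / 60 = 10 (remainder 15)

10


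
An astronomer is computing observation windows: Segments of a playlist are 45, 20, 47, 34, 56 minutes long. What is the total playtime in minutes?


Durations: 45, 20, 47, 34, 56
Running sum: 45
+ 20 = 65
+ 47 = 112
+ 34 = 146
+ 56 = 202
Total duration: 202 minutes
That is 3 hours and 22 minutes

202


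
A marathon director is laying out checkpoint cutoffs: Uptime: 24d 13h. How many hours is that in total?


Days: 24
Extra hours: 13
Hours per day: 24
Days to hours: 24 x 24 = 576
Total: 576 + 13 = 589

589


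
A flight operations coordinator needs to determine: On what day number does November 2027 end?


Month: November
Year: 2027
November is a 30-day month
Total: 30 days

30


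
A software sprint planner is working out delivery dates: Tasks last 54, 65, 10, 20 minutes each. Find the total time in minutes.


Durations: 54, 65, 10, 20
Running sum: 54
+ 65 = 119
+ 10 = 129
+ 20 = 149
Total duration: 149 minutes
That is 2 hours and 29 minutes

149


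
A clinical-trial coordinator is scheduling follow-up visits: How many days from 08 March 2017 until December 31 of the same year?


Start: March 08, 2017
End: December 31, 2017
Days left in March: 23
April: 30
May: 31
June: 30
July: 31
... plus remaining months
Sum of remaining months: 275
Total: 23 + 275 = 298

298


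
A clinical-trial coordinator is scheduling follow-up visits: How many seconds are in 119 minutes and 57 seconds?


Minutes: 119
Extra seconds: 57
Seconds per minute: 60
Minutes to seconds: 119 x 60 = 7140
Total: 7140 + 57 = 7197

7197


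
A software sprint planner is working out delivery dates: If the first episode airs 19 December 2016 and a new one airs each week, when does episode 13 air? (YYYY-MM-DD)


First occurrence: 2016-12-19 (occurrence 1)
Each occurrence is 7 days after the previous.
Occurrence 13 is 12 weeks after the first.
12 weeks = 84 days
2016-12-19 + 84 days = 2017-03-13

2017-03-13


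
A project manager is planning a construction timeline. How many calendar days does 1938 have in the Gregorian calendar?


Year: 1938
Check leap year rules:
Divisible by 4? No
1938 is not a leap year
Days: 365

365


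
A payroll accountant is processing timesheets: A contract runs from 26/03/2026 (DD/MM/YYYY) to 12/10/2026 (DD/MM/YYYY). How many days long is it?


Start date: 2026-03-26
End date: 2026-10-12
Mar 2026: +6 days
Apr 2026: +30 days
May 2026: +31 days
... (5 more months)
Total: 200 days

200


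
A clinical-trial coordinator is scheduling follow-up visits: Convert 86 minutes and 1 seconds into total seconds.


Minutes: 86
Seconds: 1
Convert minutes to seconds: 86 x 60 = 5160
Add remaining seconds: 5160 + 1 = 5161

5161


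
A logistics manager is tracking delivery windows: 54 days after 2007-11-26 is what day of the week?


Start: 2007-11-26 (Monday)
Step 1 - find target date: add 54 days
  2007-11-26 + 54 days = 2008-01-19
Step 2 - day of week:
  54 mod 7 = 5
  Monday + 5 days -> Saturday
Result: Saturday (2008-01-19)

Saturday


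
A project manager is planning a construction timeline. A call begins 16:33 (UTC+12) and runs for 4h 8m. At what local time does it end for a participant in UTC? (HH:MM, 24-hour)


Start: 16:33 in UTC+12
Step 1 - add duration:
  minutes: 33 + 8 = 41
  hours: 16 + 4 + 0 = 20
  end in UTC+12: 20:41
Step 2 - convert UTC+12 -> UTC:
  offset difference: 0 - (12) = -12 hours
  20 + (-12) = 8 -> mod 24 = 8
Result: 08:41 in UTC

08:41


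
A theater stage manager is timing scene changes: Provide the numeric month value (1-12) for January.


Calendar month order:
1. January <--
2. February
January is month number 1

1


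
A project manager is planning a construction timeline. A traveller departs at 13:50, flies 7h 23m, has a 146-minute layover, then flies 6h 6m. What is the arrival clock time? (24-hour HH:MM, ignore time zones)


Depart: 13:50
Leg 1: +443 min -> 21:13
Layover: +146 min -> 23:39
Leg 2: +366 min -> 05:45
Total travel: 955 minutes = 15h 55m
Arrival: 05:45

05:45


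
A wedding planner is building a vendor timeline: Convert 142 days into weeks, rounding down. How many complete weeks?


Total days: 142
Days per week: 7
Division: 142 / 7 = 20 remainder 2
Complete weeks: 20
Remaining days: 2

20


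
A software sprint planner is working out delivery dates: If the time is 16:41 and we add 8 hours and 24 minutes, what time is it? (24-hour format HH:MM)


Start time: 16:41
Adding: 8 hours 24 minutes
Minutes: 41 + 24 = 65
Minute overflow: 65 >= 60, so carry 1 hour, minutes = 5
Hours: 16 + 8 + 1 = 25
Hour wraparound: 25 mod 24 = 1
Result: 01:05

01:05


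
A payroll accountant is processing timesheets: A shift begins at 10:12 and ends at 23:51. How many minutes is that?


Start time: 10:12 = 612 minutes from midnight
End time: 23:51 = 1431 minutes from midnight
Difference: 1431 - 612 = 819 minutes
That is 13 hours and 39 minutes

819


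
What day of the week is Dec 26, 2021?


Date: 2021-12-26
January 1, 2021 is a Friday
Day of year: 360
Offset from Jan 1: 359 days
359 mod 7 = 2
Result: Sunday

Sunday


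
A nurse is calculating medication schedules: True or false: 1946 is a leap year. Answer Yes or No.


Year: 1946
Divisible by 4? 1946 / 4 = 486.5 -> No
Not divisible by 4, so NOT a leap year

No


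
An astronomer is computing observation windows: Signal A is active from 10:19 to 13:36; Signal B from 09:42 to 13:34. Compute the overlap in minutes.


Interval A: [619, 816] minutes from midnight
Interval B: [582, 814] minutes from midnight
Overlap start = max(619, 582) = 619
Overlap end = min(816, 814) = 814
Overlap = 814 - 619 = 195 minutes

195


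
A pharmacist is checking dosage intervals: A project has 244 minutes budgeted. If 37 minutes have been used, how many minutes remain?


Total budget: 244 minutes
Time used: 37 minutes
Remaining: 244 - 37 = 207 minutes
Percent used: 15.2%
Percent remaining: 84.8%

207


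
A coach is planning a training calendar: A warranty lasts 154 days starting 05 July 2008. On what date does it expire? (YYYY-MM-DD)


Start: 2008-07-05
Adding 154 days
Days remaining in July: 26
After July: 128 days still to add
August 2008: 31 days, 97 remaining
September 2008: 30 days, 67 remaining
October 2008: 31 days, 36 remaining
November 2008: 30 days, 6 remaining
Result: 2008-12-06

2008-12-06


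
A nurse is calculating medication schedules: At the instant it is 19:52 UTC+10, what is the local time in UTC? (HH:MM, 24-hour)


Local time: 19:52 at UTC+10 (offset 10h)
Target zone: UTC (offset 0h)
Difference: 0 - (10) = -10 hours
Calculation: 19 + (-10) = 9
Result: 09:52

09:52


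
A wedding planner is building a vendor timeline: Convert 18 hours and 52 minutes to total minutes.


Hours: 18
Extra minutes: 52
Minutes per hour: 60
Hours to minutes: 18 x 60 = 1080
Total: 1080 + 52 = 1132

1132


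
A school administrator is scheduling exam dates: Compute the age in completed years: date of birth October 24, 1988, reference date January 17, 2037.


Birth: 1988-10-24
Reference: 2037-01-17
Year difference: 2037 - 1988 = 49
Has birthday (10-24) occurred by 01-17? No
Birthday not yet reached this year -> subtract 1
Age in full years: 48

48


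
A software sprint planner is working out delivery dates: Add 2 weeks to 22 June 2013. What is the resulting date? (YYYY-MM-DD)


Start: 2013-06-22
Weeks to add: 2
Convert to days: 2 x 7 = 14 days
Add 14 days to 2013-06-22
Result: 2013-07-06

2013-07-06


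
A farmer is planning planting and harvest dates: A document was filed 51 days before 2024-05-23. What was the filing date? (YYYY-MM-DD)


Start: 2024-05-23
Subtracting 51 days
Days already passed in May: 23
After going back through May: 28 more days to subtract
April 2024 has 30 days, need 28
Result: 2024-04-02

2024-04-02


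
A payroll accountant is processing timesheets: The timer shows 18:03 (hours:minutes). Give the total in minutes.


Hours: 18
Minutes: 3
Convert hours to minutes: 18 x 60 = 1080
Add remaining minutes: 1080 + 3 = 1083

1083


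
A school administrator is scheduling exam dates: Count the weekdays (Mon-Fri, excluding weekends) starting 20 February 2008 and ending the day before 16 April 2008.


Start: 2008-02-20 (Wednesday)
End (exclusive): 2008-04-16 (Wednesday)
Total calendar days: 56
Full weeks: 56 // 7 = 8 -> 40 weekdays
Remaining 0 days starting on Wednesday:
Total business days: 40 + 0 = 40

40


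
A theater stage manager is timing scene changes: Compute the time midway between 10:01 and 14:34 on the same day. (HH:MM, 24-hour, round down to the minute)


Start time: 10:01 = 601 minutes from midnight
End time: 14:34 = 874 minutes from midnight
Sum: 601 + 874 = 1475
Midpoint: 1475 / 2 = 737 minutes
Convert: 737 / 60 = 12 hours, 17 minutes
Result: 12:17

12:17


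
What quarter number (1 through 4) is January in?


Month: January (month 1)
Q1: January-March (months 1-3)
Q2: April-June (months 4-6)
Q3: July-September (months 7-9)
Q4: October-December (months 10-12)
Month 1 falls in Q1

1


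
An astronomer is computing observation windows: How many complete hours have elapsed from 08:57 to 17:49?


Start: 08:57
End: 17:49
Hour difference: 17 - 8 = 9 hours
Minute difference: 49 - 57 = -8 minutes
Total minutes: 532
Complete hours: 532 / 60 = 8 (remainder 52)

8


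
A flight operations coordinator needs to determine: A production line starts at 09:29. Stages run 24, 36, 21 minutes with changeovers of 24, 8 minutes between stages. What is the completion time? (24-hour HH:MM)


Start: 09:29 = 569 min from midnight
  after task 1 (24 min): 09:53
  after break (24 min): 10:17
  after task 2 (36 min): 10:53
  after break (8 min): 11:01
  after task 3 (21 min): 11:22
Total elapsed: 113 minutes
End time: 11:22

11:22


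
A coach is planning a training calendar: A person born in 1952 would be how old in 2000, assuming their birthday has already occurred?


Birth year: 1952
Current year: 2000
Age = current year - birth year
Age = 2000 - 1952 = 48

48


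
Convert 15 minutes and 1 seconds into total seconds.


Minutes: 15
Seconds: 1
Convert minutes to seconds: 15 x 60 = 900
Add remaining seconds: 900 + 1 = 901

901


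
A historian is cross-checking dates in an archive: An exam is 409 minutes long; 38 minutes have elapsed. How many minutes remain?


Total budget: 409 minutes
Time used: 38 minutes
Remaining: 409 - 38 = 371 minutes
Percent used: 9.3%
Percent remaining: 90.7%

371


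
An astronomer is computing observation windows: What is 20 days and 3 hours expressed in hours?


Days: 20
Extra hours: 3
Hours per day: 24
Days to hours: 20 x 24 = 480
Total: 480 + 3 = 483

483


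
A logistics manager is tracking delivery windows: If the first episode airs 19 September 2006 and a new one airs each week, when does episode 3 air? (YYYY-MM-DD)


First occurrence: 2006-09-19 (occurrence 1)
Each occurrence is 7 days after the previous.
Occurrence 3 is 2 weeks after the first.
2 weeks = 14 days
2006-09-19 + 14 days = 2006-10-03

2006-10-03


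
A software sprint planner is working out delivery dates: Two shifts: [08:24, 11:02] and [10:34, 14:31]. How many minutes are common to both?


Interval A: [504, 662] minutes from midnight
Interval B: [634, 871] minutes from midnight
Overlap start = max(504, 634) = 634
Overlap end = min(662, 871) = 662
Overlap = 662 - 634 = 28 minutes

28


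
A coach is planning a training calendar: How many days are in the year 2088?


Year: 2088
Check leap year rules:
Divisible by 4? Yes
Divisible by 100? No
2088 is a leap year
Days: 366

366


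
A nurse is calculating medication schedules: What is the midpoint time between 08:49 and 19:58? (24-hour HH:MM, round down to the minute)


Start time: 08:49 = 529 minutes from midnight
End time: 19:58 = 1198 minutes from midnight
Sum: 529 + 1198 = 1727
Midpoint: 1727 / 2 = 863 minutes
Convert: 863 / 60 = 14 hours, 23 minutes
Result: 14:23

14:23
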